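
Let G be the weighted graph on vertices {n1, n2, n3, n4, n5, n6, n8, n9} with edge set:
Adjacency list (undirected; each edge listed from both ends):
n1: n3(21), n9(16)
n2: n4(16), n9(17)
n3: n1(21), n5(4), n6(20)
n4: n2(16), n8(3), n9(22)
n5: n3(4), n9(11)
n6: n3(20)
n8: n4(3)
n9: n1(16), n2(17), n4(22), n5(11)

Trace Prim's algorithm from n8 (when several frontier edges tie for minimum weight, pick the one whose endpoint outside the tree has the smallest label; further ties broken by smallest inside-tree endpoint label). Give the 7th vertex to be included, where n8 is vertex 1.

Prim, starting at n8.
Step 1: cheapest edge leaving the tree is n4-n8 (3); add n4.
Step 2: cheapest edge leaving the tree is n2-n4 (16); add n2.
Step 3: cheapest edge leaving the tree is n2-n9 (17); add n9.
Step 4: cheapest edge leaving the tree is n5-n9 (11); add n5.
Step 5: cheapest edge leaving the tree is n3-n5 (4); add n3.
Step 6: cheapest edge leaving the tree is n1-n9 (16); add n1.
Step 7: cheapest edge leaving the tree is n3-n6 (20); add n6.
Vertex order: n8, n4, n2, n9, n5, n3, n1, n6. The 7th vertex is n1.

n1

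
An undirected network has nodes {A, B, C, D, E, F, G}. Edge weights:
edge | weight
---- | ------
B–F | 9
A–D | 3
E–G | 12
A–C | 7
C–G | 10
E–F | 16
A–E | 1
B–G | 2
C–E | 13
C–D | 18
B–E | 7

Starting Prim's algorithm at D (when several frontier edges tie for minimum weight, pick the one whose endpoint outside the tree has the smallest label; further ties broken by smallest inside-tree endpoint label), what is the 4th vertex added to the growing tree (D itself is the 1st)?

Prim, starting at D.
Step 1: frontier [A–D 3, C–D 18] → take A–D (3); add A.
Step 2: frontier [A–E 1, A–C 7, C–D 18] → take A–E (1); add E.
Step 3: frontier [A–C 7, C–D 18, B–E 7, E–G 12, C–E 13, E–F 16] → take B–E (7); add B.
Step 4: frontier [A–C 7, B–G 2, B–F 9, C–D 18, E–G 12, C–E 13, E–F 16] → take B–G (2); add G.
Step 5: frontier [A–C 7, B–F 9, C–D 18, C–E 13, E–F 16, C–G 10] → take A–C (7); add C.
Step 6: frontier [B–F 9, E–F 16] → take B–F (9); add F.
Vertex order: D, A, E, B, G, C, F. The 4th vertex is B.

B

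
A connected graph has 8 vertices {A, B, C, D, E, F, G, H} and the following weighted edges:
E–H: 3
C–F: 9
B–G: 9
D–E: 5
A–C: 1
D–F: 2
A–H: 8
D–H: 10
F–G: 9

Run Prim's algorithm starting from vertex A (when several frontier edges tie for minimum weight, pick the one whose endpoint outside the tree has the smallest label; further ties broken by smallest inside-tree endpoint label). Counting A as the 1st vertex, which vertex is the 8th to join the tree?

B

Grow the tree from A using Prim:
Step 1: frontier [A–C 1, A–H 8] → take A–C (1); add C.
Step 2: frontier [A–H 8, C–F 9] → take A–H (8); add H.
Step 3: frontier [C–F 9, E–H 3, D–H 10] → take E–H (3); add E.
Step 4: frontier [C–F 9, D–E 5, D–H 10] → take D–E (5); add D.
Step 5: frontier [C–F 9, D–F 2] → take D–F (2); add F.
Step 6: frontier [F–G 9] → take F–G (9); add G.
Step 7: frontier [B–G 9] → take B–G (9); add B.
Vertex order: A, C, H, E, D, F, G, B. The 8th vertex is B.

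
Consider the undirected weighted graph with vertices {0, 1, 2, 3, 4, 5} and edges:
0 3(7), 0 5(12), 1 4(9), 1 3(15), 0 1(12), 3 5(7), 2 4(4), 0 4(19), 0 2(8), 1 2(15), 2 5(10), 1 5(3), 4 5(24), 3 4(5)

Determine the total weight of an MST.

26

Sort edges by weight, then run Kruskal:
1 5 (3): add — endpoints in different components.
2 4 (4): add — endpoints in different components.
3 4 (5): add — endpoints in different components.
0 3 (7): add — endpoints in different components.
3 5 (7): add — endpoints in different components.
MST edges: 1 5, 2 4, 3 4, 0 3, 3 5; total weight 3+4+5+7+7 = 26.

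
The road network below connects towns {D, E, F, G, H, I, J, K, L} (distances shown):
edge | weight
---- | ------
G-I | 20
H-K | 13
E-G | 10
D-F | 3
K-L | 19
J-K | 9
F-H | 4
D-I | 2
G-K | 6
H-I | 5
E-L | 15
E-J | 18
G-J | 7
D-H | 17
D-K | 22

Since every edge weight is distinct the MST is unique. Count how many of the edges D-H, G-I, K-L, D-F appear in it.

1

Sort edges by weight, then run Kruskal:
D-I (2): add — endpoints in different components.
D-F (3): add — endpoints in different components.
F-H (4): add — endpoints in different components.
H-I (5): skip — H and I already connected.
G-K (6): add — endpoints in different components.
G-J (7): add — endpoints in different components.
J-K (9): skip — J and K already connected.
E-G (10): add — endpoints in different components.
H-K (13): add — endpoints in different components.
E-L (15): add — endpoints in different components.
MST edge set: {D-I, D-F, F-H, G-K, G-J, E-G, H-K, E-L}.
Of the listed edges, {D-F} are in the MST → 1.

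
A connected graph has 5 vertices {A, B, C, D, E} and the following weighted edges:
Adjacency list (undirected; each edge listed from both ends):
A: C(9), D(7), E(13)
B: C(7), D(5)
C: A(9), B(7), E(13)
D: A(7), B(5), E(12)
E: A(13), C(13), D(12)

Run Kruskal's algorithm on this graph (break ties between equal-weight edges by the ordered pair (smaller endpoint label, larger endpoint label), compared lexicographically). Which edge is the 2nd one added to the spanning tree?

A-D

Sort edges by weight, then run Kruskal:
B-D (5): add — endpoints in different components.
A-D (7): add — endpoints in different components.
B-C (7): add — endpoints in different components.
A-C (9): skip — A and C already connected.
D-E (12): add — endpoints in different components.
The 2nd edge added is A-D.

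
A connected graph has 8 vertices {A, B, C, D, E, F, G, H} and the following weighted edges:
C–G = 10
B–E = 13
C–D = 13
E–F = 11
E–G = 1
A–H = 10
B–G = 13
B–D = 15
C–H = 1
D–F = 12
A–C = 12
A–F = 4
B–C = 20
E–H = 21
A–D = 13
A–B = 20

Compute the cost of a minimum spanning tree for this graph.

51

Grow the tree from H using Prim:
Step 1: cheapest edge leaving the tree is C–H (1); add C.
Step 2: cheapest edge leaving the tree is A–H (10); add A.
Step 3: cheapest edge leaving the tree is A–F (4); add F.
Step 4: cheapest edge leaving the tree is C–G (10); add G.
Step 5: cheapest edge leaving the tree is E–G (1); add E.
Step 6: cheapest edge leaving the tree is D–F (12); add D.
Step 7: cheapest edge leaving the tree is B–E (13); add B.
MST edges: C–H, A–H, A–F, C–G, E–G, D–F, B–E; total weight 1+10+4+10+1+12+13 = 51.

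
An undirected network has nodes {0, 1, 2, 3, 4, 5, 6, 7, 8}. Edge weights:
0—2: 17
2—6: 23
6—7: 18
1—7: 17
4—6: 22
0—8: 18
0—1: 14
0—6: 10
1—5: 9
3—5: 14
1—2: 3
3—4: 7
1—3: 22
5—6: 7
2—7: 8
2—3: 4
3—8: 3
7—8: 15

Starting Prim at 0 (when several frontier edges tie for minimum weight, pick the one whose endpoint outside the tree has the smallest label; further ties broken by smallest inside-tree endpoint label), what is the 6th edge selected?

3-8

Grow the tree from 0 using Prim:
Step 1: cheapest edge leaving the tree is 0—6 (10); add 6.
Step 2: cheapest edge leaving the tree is 5—6 (7); add 5.
Step 3: cheapest edge leaving the tree is 1—5 (9); add 1.
Step 4: cheapest edge leaving the tree is 1—2 (3); add 2.
Step 5: cheapest edge leaving the tree is 2—3 (4); add 3.
Step 6: cheapest edge leaving the tree is 3—8 (3); add 8.
Step 7: cheapest edge leaving the tree is 3—4 (7); add 4.
Step 8: cheapest edge leaving the tree is 2—7 (8); add 7.
The 6th edge added is 3—8.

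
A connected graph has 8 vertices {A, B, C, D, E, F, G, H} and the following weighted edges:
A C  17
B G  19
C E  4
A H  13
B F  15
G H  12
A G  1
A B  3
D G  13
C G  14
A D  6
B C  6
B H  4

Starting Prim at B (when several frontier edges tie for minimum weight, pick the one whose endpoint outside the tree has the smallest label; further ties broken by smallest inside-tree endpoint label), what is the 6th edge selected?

Prim's algorithm from B:
Step 1: cheapest edge leaving the tree is A B (3); add A.
Step 2: cheapest edge leaving the tree is A G (1); add G.
Step 3: cheapest edge leaving the tree is B H (4); add H.
Step 4: cheapest edge leaving the tree is B C (6); add C.
Step 5: cheapest edge leaving the tree is C E (4); add E.
Step 6: cheapest edge leaving the tree is A D (6); add D.
Step 7: cheapest edge leaving the tree is B F (15); add F.
The 6th edge added is A D.

A-D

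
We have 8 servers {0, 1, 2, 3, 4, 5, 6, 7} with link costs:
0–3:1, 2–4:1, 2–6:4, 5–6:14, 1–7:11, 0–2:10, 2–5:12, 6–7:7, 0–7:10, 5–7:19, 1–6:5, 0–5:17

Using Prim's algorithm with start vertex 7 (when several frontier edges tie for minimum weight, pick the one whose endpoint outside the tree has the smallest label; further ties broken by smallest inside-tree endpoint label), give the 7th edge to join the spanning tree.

2-5

Prim's algorithm from 7:
Step 1: cheapest edge leaving the tree is 6–7 (7); add 6.
Step 2: cheapest edge leaving the tree is 2–6 (4); add 2.
Step 3: cheapest edge leaving the tree is 2–4 (1); add 4.
Step 4: cheapest edge leaving the tree is 1–6 (5); add 1.
Step 5: cheapest edge leaving the tree is 0–2 (10); add 0.
Step 6: cheapest edge leaving the tree is 0–3 (1); add 3.
Step 7: cheapest edge leaving the tree is 2–5 (12); add 5.
The 7th edge added is 2–5.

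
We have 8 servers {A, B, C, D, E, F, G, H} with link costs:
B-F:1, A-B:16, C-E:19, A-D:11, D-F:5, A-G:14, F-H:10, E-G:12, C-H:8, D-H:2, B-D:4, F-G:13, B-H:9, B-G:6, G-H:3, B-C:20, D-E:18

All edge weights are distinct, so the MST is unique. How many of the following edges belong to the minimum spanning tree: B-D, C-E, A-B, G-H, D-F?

2

Kruskal: consider edges lightest-first.
B-F (1): add — endpoints in different components.
D-H (2): add — endpoints in different components.
G-H (3): add — endpoints in different components.
B-D (4): add — endpoints in different components.
D-F (5): skip — D and F already connected.
B-G (6): skip — B and G already connected.
C-H (8): add — endpoints in different components.
B-H (9): skip — B and H already connected.
F-H (10): skip — F and H already connected.
A-D (11): add — endpoints in different components.
E-G (12): add — endpoints in different components.
MST edge set: {B-F, D-H, G-H, B-D, C-H, A-D, E-G}.
Of the listed edges, {B-D, G-H} are in the MST → 2.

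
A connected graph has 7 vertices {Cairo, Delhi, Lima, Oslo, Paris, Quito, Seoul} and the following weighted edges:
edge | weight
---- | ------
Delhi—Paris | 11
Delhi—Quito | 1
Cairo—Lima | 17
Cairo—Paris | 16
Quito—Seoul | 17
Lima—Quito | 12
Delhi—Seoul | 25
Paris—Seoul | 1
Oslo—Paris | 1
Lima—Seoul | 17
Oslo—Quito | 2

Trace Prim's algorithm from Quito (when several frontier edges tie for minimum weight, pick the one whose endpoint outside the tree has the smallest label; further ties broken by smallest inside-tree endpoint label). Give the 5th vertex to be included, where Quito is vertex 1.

Seoul

Prim's algorithm from Quito:
Step 1: cheapest edge leaving the tree is Delhi—Quito (1); add Delhi.
Step 2: cheapest edge leaving the tree is Oslo—Quito (2); add Oslo.
Step 3: cheapest edge leaving the tree is Oslo—Paris (1); add Paris.
Step 4: cheapest edge leaving the tree is Paris—Seoul (1); add Seoul.
Step 5: cheapest edge leaving the tree is Lima—Quito (12); add Lima.
Step 6: cheapest edge leaving the tree is Cairo—Paris (16); add Cairo.
Vertex order: Quito, Delhi, Oslo, Paris, Seoul, Lima, Cairo. The 5th vertex is Seoul.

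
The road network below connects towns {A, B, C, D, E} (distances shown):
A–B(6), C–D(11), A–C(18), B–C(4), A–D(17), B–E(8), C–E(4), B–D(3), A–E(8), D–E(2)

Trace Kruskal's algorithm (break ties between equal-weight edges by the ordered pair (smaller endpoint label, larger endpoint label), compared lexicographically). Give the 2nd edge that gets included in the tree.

B-D

Sort edges by weight, then run Kruskal:
D–E (2): add. Components now {A} {B} {C} {D,E}
B–D (3): add. Components now {A} {B,D,E} {C}
B–C (4): add. Components now {A} {B,C,D,E}
C–E (4): skip — C and E already connected.
A–B (6): add. Components now {A,B,C,D,E}
The 2nd edge added is B–D.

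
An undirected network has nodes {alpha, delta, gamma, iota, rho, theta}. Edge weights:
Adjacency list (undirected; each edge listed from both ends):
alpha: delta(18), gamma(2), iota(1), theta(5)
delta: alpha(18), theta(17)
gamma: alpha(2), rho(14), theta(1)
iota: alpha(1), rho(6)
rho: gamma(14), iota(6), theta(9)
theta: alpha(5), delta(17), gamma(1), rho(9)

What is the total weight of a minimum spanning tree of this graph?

27

Sort edges by weight, then run Kruskal:
alpha—iota (1): add. Components now {theta} {alpha,iota} {delta} {gamma} {rho}
gamma—theta (1): add. Components now {gamma,theta} {alpha,iota} {delta} {rho}
alpha—gamma (2): add. Components now {alpha,gamma,iota,theta} {delta} {rho}
alpha—theta (5): skip — theta and alpha already connected.
iota—rho (6): add. Components now {alpha,gamma,iota,rho,theta} {delta}
rho—theta (9): skip — theta and rho already connected.
gamma—rho (14): skip — gamma and rho already connected.
delta—theta (17): add. Components now {alpha,delta,gamma,iota,rho,theta}
MST edges: alpha—iota, gamma—theta, alpha—gamma, iota—rho, delta—theta; total weight 1+1+2+6+17 = 27.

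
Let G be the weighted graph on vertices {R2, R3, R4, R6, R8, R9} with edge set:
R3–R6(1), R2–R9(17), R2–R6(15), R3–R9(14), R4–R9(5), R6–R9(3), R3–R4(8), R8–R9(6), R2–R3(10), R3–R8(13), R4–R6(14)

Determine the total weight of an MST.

25

Kruskal: consider edges lightest-first.
R3–R6 (1): add — endpoints in different components.
R6–R9 (3): add — endpoints in different components.
R4–R9 (5): add — endpoints in different components.
R8–R9 (6): add — endpoints in different components.
R3–R4 (8): skip — R3 and R4 already connected.
R2–R3 (10): add — endpoints in different components.
MST edges: R3–R6, R6–R9, R4–R9, R8–R9, R2–R3; total weight 1+3+5+6+10 = 25.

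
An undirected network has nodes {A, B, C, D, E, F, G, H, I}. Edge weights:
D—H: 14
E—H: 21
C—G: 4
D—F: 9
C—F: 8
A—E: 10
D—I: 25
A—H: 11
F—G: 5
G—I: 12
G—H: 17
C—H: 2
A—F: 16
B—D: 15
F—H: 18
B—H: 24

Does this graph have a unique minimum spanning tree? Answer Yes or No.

Kruskal: consider edges lightest-first.
C—H (2): add — endpoints in different components.
C—G (4): add — endpoints in different components.
F—G (5): add — endpoints in different components.
C—F (8): skip — C and F already connected.
D—F (9): add — endpoints in different components.
A—E (10): add — endpoints in different components.
A—H (11): add — endpoints in different components.
G—I (12): add — endpoints in different components.
D—H (14): skip — D and H already connected.
B—D (15): add — endpoints in different components.
Every non-tree edge has weight strictly greater than the heaviest edge on the tree path between its endpoints, so the MST is unique.

Yes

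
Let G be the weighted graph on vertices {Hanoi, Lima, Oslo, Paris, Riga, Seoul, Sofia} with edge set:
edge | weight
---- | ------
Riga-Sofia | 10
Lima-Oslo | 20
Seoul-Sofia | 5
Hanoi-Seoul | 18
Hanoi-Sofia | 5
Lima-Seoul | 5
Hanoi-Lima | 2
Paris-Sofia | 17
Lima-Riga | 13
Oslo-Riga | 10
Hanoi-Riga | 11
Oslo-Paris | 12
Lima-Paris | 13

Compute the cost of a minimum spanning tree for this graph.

44

Prim's algorithm from Oslo:
Step 1: frontier [Oslo-Riga 10, Oslo-Paris 12, Lima-Oslo 20] → take Oslo-Riga (10); add Riga.
Step 2: frontier [Oslo-Paris 12, Lima-Oslo 20, Riga-Sofia 10, Hanoi-Riga 11, Lima-Riga 13] → take Riga-Sofia (10); add Sofia.
Step 3: frontier [Oslo-Paris 12, Lima-Oslo 20, Hanoi-Riga 11, Lima-Riga 13, Hanoi-Sofia 5, Seoul-Sofia 5, Paris-Sofia 17] → take Hanoi-Sofia (5); add Hanoi.
Step 4: frontier [Hanoi-Lima 2, Hanoi-Seoul 18, Oslo-Paris 12, Lima-Oslo 20, Lima-Riga 13, Seoul-Sofia 5, Paris-Sofia 17] → take Hanoi-Lima (2); add Lima.
Step 5: frontier [Hanoi-Seoul 18, Lima-Seoul 5, Lima-Paris 13, Oslo-Paris 12, Seoul-Sofia 5, Paris-Sofia 17] → take Lima-Seoul (5); add Seoul.
Step 6: frontier [Lima-Paris 13, Oslo-Paris 12, Paris-Sofia 17] → take Oslo-Paris (12); add Paris.
MST edges: Oslo-Riga, Riga-Sofia, Hanoi-Sofia, Hanoi-Lima, Lima-Seoul, Oslo-Paris; total weight 10+10+5+2+5+12 = 44.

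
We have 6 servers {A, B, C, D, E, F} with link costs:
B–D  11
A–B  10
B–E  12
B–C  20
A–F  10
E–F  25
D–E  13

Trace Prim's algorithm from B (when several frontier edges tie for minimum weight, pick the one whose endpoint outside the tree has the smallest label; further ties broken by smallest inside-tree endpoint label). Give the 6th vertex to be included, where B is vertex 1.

C

Prim, starting at B.
Step 1: frontier [A–B 10, B–D 11, B–E 12, B–C 20] → take A–B (10); add A.
Step 2: frontier [A–F 10, B–D 11, B–E 12, B–C 20] → take A–F (10); add F.
Step 3: frontier [B–D 11, B–E 12, B–C 20, E–F 25] → take B–D (11); add D.
Step 4: frontier [B–E 12, B–C 20, D–E 13, E–F 25] → take B–E (12); add E.
Step 5: frontier [B–C 20] → take B–C (20); add C.
Vertex order: B, A, F, D, E, C. The 6th vertex is C.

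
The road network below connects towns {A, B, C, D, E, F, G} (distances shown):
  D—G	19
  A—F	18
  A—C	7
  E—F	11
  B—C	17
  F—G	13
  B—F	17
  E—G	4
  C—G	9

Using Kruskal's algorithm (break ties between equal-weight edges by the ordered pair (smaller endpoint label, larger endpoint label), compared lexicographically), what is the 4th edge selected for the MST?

E-F

Sort edges by weight, then run Kruskal:
E—G (4): add — endpoints in different components.
A—C (7): add — endpoints in different components.
C—G (9): add — endpoints in different components.
E—F (11): add — endpoints in different components.
F—G (13): skip — F and G already connected.
B—C (17): add — endpoints in different components.
B—F (17): skip — B and F already connected.
A—F (18): skip — A and F already connected.
D—G (19): add — endpoints in different components.
The 4th edge added is E—F.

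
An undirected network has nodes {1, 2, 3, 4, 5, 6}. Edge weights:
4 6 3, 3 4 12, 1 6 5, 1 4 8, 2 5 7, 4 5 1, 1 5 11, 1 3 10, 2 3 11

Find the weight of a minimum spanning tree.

26

Grow the tree from 1 using Prim:
Step 1: cheapest edge leaving the tree is 1 6 (5); add 6.
Step 2: cheapest edge leaving the tree is 4 6 (3); add 4.
Step 3: cheapest edge leaving the tree is 4 5 (1); add 5.
Step 4: cheapest edge leaving the tree is 2 5 (7); add 2.
Step 5: cheapest edge leaving the tree is 1 3 (10); add 3.
MST edges: 1 6, 4 6, 4 5, 2 5, 1 3; total weight 5+3+1+7+10 = 26.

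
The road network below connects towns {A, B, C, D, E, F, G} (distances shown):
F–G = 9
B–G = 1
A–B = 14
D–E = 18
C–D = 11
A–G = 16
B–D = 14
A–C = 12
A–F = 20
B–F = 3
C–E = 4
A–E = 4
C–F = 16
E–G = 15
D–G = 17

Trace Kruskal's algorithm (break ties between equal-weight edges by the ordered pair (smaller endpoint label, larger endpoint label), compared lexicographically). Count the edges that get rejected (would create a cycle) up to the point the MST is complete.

Sort edges by weight, then run Kruskal:
B–G (1): add. Components now {A} {B,G} {C} {D} {E} {F}
B–F (3): add. Components now {A} {B,F,G} {C} {D} {E}
A–E (4): add. Components now {A,E} {B,F,G} {C} {D}
C–E (4): add. Components now {A,C,E} {B,F,G} {D}
F–G (9): skip — F and G already connected.
C–D (11): add. Components now {A,C,D,E} {B,F,G}
A–C (12): skip — A and C already connected.
A–B (14): add. Components now {A,B,C,D,E,F,G}
Edges rejected before the tree was complete: 2.

2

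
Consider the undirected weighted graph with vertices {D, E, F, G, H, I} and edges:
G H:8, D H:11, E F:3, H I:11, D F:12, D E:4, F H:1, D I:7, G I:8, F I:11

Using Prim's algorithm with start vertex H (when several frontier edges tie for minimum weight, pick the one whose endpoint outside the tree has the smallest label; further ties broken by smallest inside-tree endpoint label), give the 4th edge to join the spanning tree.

Grow the tree from H using Prim:
Step 1: cheapest edge leaving the tree is F H (1); add F.
Step 2: cheapest edge leaving the tree is E F (3); add E.
Step 3: cheapest edge leaving the tree is D E (4); add D.
Step 4: cheapest edge leaving the tree is D I (7); add I.
Step 5: cheapest edge leaving the tree is G H (8); add G.
The 4th edge added is D I.

D-I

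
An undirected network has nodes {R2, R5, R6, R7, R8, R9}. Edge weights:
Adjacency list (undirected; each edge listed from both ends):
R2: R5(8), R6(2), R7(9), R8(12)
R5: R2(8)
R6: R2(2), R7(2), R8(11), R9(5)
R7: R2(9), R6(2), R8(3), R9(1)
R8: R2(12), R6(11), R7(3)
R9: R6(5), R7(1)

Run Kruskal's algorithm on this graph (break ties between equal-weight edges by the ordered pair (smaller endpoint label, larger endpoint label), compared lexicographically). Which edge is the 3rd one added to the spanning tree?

Kruskal's algorithm — process edges by increasing weight (ties by edge label):
R7-R9 (1): add — endpoints in different components.
R2-R6 (2): add — endpoints in different components.
R6-R7 (2): add — endpoints in different components.
R7-R8 (3): add — endpoints in different components.
R6-R9 (5): skip — R6 and R9 already connected.
R2-R5 (8): add — endpoints in different components.
The 3rd edge added is R6-R7.

R6-R7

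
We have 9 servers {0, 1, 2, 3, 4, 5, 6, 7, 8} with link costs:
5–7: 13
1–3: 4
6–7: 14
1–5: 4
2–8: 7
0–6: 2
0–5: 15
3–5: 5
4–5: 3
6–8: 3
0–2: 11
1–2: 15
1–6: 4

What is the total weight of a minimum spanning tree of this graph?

Sort edges by weight, then run Kruskal:
0–6 (2): add — endpoints in different components.
4–5 (3): add — endpoints in different components.
6–8 (3): add — endpoints in different components.
1–3 (4): add — endpoints in different components.
1–5 (4): add — endpoints in different components.
1–6 (4): add — endpoints in different components.
3–5 (5): skip — 3 and 5 already connected.
2–8 (7): add — endpoints in different components.
0–2 (11): skip — 0 and 2 already connected.
5–7 (13): add — endpoints in different components.
MST edges: 0–6, 4–5, 6–8, 1–3, 1–5, 1–6, 2–8, 5–7; total weight 2+3+3+4+4+4+7+13 = 40.

40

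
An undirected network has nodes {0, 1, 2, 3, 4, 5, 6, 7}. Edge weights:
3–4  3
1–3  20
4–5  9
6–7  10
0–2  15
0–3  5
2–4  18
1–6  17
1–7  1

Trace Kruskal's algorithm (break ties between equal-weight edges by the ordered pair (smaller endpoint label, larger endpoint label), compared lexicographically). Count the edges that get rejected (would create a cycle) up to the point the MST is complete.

2

Kruskal: consider edges lightest-first.
1–7 (1): add — endpoints in different components.
3–4 (3): add — endpoints in different components.
0–3 (5): add — endpoints in different components.
4–5 (9): add — endpoints in different components.
6–7 (10): add — endpoints in different components.
0–2 (15): add — endpoints in different components.
1–6 (17): skip — 1 and 6 already connected.
2–4 (18): skip — 2 and 4 already connected.
1–3 (20): add — endpoints in different components.
Edges rejected before the tree was complete: 2.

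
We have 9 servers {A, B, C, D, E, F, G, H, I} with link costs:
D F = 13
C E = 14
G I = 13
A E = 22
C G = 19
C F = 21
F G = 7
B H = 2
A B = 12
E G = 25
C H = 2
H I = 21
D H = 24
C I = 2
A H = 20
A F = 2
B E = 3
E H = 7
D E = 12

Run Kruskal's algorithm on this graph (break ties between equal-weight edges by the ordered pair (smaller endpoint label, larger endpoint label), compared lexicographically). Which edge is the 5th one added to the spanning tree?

Sort edges by weight, then run Kruskal:
A F (2): add — endpoints in different components.
B H (2): add — endpoints in different components.
C H (2): add — endpoints in different components.
C I (2): add — endpoints in different components.
B E (3): add — endpoints in different components.
E H (7): skip — E and H already connected.
F G (7): add — endpoints in different components.
A B (12): add — endpoints in different components.
D E (12): add — endpoints in different components.
The 5th edge added is B E.

B-E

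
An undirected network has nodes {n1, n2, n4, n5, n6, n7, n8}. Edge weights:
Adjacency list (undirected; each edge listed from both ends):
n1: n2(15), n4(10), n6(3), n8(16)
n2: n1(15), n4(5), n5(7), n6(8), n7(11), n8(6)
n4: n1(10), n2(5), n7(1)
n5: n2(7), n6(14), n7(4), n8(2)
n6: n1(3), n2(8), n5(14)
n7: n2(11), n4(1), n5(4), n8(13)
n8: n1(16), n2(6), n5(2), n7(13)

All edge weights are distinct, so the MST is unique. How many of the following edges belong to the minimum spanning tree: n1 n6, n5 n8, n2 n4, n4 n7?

Kruskal's algorithm — process edges by increasing weight (ties by edge label):
n4 n7 (1): add. Components now {n2} {n5} {n1} {n8} {n4,n7} {n6}
n5 n8 (2): add. Components now {n2} {n5,n8} {n1} {n4,n7} {n6}
n1 n6 (3): add. Components now {n2} {n5,n8} {n1,n6} {n4,n7}
n5 n7 (4): add. Components now {n2} {n4,n5,n7,n8} {n1,n6}
n2 n4 (5): add. Components now {n2,n4,n5,n7,n8} {n1,n6}
n2 n8 (6): skip — n2 and n8 already connected.
n2 n5 (7): skip — n2 and n5 already connected.
n2 n6 (8): add. Components now {n1,n2,n4,n5,n6,n7,n8}
MST edge set: {n4 n7, n5 n8, n1 n6, n5 n7, n2 n4, n2 n6}.
Of the listed edges, {n1 n6, n5 n8, n2 n4, n4 n7} are in the MST → 4.

4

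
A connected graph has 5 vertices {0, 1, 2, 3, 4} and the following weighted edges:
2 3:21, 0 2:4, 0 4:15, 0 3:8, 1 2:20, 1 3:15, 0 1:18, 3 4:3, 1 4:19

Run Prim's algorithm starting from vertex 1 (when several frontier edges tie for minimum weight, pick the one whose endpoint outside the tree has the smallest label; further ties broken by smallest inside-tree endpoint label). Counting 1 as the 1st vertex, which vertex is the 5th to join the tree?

Prim's algorithm from 1:
Step 1: frontier [1 3 15, 0 1 18, 1 4 19, 1 2 20] → take 1 3 (15); add 3.
Step 2: frontier [0 1 18, 1 4 19, 1 2 20, 3 4 3, 0 3 8, 2 3 21] → take 3 4 (3); add 4.
Step 3: frontier [0 1 18, 1 2 20, 0 3 8, 2 3 21, 0 4 15] → take 0 3 (8); add 0.
Step 4: frontier [0 2 4, 1 2 20, 2 3 21] → take 0 2 (4); add 2.
Vertex order: 1, 3, 4, 0, 2. The 5th vertex is 2.

2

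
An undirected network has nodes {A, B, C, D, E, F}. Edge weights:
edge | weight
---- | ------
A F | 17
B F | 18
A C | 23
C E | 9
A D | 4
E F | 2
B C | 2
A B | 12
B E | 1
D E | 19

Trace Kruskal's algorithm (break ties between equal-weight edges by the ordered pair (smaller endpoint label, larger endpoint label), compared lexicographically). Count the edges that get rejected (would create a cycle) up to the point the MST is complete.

1

Kruskal: consider edges lightest-first.
B E (1): add — endpoints in different components.
B C (2): add — endpoints in different components.
E F (2): add — endpoints in different components.
A D (4): add — endpoints in different components.
C E (9): skip — C and E already connected.
A B (12): add — endpoints in different components.
Edges rejected before the tree was complete: 1.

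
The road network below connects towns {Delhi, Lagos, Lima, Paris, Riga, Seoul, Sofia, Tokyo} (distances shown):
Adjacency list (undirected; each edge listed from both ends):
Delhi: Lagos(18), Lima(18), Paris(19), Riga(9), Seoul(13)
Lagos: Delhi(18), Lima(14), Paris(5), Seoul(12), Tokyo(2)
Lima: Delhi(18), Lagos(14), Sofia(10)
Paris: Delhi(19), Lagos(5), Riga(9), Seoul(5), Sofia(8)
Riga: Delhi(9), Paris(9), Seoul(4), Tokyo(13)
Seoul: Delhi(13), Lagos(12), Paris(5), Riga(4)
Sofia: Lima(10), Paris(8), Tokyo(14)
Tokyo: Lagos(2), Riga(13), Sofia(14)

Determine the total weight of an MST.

43

Kruskal's algorithm — process edges by increasing weight (ties by edge label):
Lagos-Tokyo (2): add — endpoints in different components.
Riga-Seoul (4): add — endpoints in different components.
Lagos-Paris (5): add — endpoints in different components.
Paris-Seoul (5): add — endpoints in different components.
Paris-Sofia (8): add — endpoints in different components.
Delhi-Riga (9): add — endpoints in different components.
Paris-Riga (9): skip — Riga and Paris already connected.
Lima-Sofia (10): add — endpoints in different components.
MST edges: Lagos-Tokyo, Riga-Seoul, Lagos-Paris, Paris-Seoul, Paris-Sofia, Delhi-Riga, Lima-Sofia; total weight 2+4+5+5+8+9+10 = 43.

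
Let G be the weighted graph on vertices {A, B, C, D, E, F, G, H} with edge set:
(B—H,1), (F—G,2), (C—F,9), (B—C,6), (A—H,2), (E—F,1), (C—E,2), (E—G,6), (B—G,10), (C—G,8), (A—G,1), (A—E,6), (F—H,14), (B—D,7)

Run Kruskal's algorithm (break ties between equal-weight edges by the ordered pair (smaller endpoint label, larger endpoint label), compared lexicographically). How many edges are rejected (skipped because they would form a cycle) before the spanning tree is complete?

3

Kruskal's algorithm — process edges by increasing weight (ties by edge label):
A—G (1): add — endpoints in different components.
B—H (1): add — endpoints in different components.
E—F (1): add — endpoints in different components.
A—H (2): add — endpoints in different components.
C—E (2): add — endpoints in different components.
F—G (2): add — endpoints in different components.
A—E (6): skip — A and E already connected.
B—C (6): skip — B and C already connected.
E—G (6): skip — E and G already connected.
B—D (7): add — endpoints in different components.
Edges rejected before the tree was complete: 3.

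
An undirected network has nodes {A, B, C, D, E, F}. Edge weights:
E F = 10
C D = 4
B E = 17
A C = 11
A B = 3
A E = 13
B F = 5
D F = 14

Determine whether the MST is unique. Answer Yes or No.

Kruskal's algorithm — process edges by increasing weight (ties by edge label):
A B (3): add — endpoints in different components.
C D (4): add — endpoints in different components.
B F (5): add — endpoints in different components.
E F (10): add — endpoints in different components.
A C (11): add — endpoints in different components.
Every non-tree edge has weight strictly greater than the heaviest edge on the tree path between its endpoints, so the MST is unique.

Yes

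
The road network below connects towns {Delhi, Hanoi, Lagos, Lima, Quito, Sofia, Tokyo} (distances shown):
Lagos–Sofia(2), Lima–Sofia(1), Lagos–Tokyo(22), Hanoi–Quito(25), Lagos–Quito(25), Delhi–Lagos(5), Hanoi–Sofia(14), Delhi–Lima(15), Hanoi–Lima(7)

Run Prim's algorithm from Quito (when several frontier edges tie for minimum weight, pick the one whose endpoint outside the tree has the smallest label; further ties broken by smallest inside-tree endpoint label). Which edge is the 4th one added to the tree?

Lagos-Sofia

Grow the tree from Quito using Prim:
Step 1: cheapest edge leaving the tree is Hanoi–Quito (25); add Hanoi.
Step 2: cheapest edge leaving the tree is Hanoi–Lima (7); add Lima.
Step 3: cheapest edge leaving the tree is Lima–Sofia (1); add Sofia.
Step 4: cheapest edge leaving the tree is Lagos–Sofia (2); add Lagos.
Step 5: cheapest edge leaving the tree is Delhi–Lagos (5); add Delhi.
Step 6: cheapest edge leaving the tree is Lagos–Tokyo (22); add Tokyo.
The 4th edge added is Lagos–Sofia.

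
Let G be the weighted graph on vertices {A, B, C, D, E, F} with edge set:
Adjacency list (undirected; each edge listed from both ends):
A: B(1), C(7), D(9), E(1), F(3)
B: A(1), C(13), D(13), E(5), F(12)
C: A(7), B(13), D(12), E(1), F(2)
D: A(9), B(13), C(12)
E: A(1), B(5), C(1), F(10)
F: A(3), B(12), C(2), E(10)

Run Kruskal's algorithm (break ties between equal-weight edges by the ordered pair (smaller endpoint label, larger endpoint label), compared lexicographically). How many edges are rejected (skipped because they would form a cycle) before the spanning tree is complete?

3

Kruskal: consider edges lightest-first.
A B (1): add. Components now {A,B} {C} {D} {E} {F}
A E (1): add. Components now {A,B,E} {C} {D} {F}
C E (1): add. Components now {A,B,C,E} {D} {F}
C F (2): add. Components now {A,B,C,E,F} {D}
A F (3): skip — A and F already connected.
B E (5): skip — B and E already connected.
A C (7): skip — A and C already connected.
A D (9): add. Components now {A,B,C,D,E,F}
Edges rejected before the tree was complete: 3.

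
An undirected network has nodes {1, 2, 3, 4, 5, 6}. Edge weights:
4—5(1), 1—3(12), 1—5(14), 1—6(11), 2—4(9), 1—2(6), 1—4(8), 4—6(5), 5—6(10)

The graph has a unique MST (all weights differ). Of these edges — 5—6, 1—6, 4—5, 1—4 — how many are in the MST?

Sort edges by weight, then run Kruskal:
4—5 (1): add — endpoints in different components.
4—6 (5): add — endpoints in different components.
1—2 (6): add — endpoints in different components.
1—4 (8): add — endpoints in different components.
2—4 (9): skip — 2 and 4 already connected.
5—6 (10): skip — 5 and 6 already connected.
1—6 (11): skip — 1 and 6 already connected.
1—3 (12): add — endpoints in different components.
MST edge set: {4—5, 4—6, 1—2, 1—4, 1—3}.
Of the listed edges, {4—5, 1—4} are in the MST → 2.

2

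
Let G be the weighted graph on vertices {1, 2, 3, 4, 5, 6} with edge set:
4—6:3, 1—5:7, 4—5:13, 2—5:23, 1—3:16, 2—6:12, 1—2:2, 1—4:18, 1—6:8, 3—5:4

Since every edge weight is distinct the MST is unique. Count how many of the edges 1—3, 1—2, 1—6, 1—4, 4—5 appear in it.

2

Kruskal's algorithm — process edges by increasing weight (ties by edge label):
1—2 (2): add. Components now {1,2} {3} {4} {5} {6}
4—6 (3): add. Components now {1,2} {3} {4,6} {5}
3—5 (4): add. Components now {1,2} {3,5} {4,6}
1—5 (7): add. Components now {1,2,3,5} {4,6}
1—6 (8): add. Components now {1,2,3,4,5,6}
MST edge set: {1—2, 4—6, 3—5, 1—5, 1—6}.
Of the listed edges, {1—2, 1—6} are in the MST → 2.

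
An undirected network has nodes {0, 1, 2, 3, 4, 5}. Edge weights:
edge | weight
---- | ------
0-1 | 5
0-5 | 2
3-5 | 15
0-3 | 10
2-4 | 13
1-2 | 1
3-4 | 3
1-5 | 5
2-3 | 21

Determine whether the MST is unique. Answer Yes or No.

No

Sort edges by weight, then run Kruskal:
1-2 (1): add. Components now {0} {1,2} {3} {4} {5}
0-5 (2): add. Components now {0,5} {1,2} {3} {4}
3-4 (3): add. Components now {0,5} {1,2} {3,4}
0-1 (5): add. Components now {0,1,2,5} {3,4}
1-5 (5): skip — 1 and 5 already connected.
0-3 (10): add. Components now {0,1,2,3,4,5}
Non-tree edge 1-5 has weight 5, equal to the heaviest edge on its tree cycle — swapping gives another MST of the same weight. Not unique.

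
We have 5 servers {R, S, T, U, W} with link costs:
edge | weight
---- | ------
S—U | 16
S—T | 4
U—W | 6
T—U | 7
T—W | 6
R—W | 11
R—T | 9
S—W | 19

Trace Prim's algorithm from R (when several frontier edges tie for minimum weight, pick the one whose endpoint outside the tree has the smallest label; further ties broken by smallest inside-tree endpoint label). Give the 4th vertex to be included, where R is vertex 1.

Prim, starting at R.
Step 1: cheapest edge leaving the tree is R—T (9); add T.
Step 2: cheapest edge leaving the tree is S—T (4); add S.
Step 3: cheapest edge leaving the tree is T—W (6); add W.
Step 4: cheapest edge leaving the tree is U—W (6); add U.
Vertex order: R, T, S, W, U. The 4th vertex is W.

W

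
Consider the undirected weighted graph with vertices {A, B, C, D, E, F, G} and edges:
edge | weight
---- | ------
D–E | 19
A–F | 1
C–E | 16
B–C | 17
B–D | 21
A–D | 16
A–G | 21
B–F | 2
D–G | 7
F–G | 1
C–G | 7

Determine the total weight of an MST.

34

Sort edges by weight, then run Kruskal:
A–F (1): add. Components now {A,F} {B} {C} {D} {E} {G}
F–G (1): add. Components now {A,F,G} {B} {C} {D} {E}
B–F (2): add. Components now {A,B,F,G} {C} {D} {E}
C–G (7): add. Components now {A,B,C,F,G} {D} {E}
D–G (7): add. Components now {A,B,C,D,F,G} {E}
A–D (16): skip — A and D already connected.
C–E (16): add. Components now {A,B,C,D,E,F,G}
MST edges: A–F, F–G, B–F, C–G, D–G, C–E; total weight 1+1+2+7+7+16 = 34.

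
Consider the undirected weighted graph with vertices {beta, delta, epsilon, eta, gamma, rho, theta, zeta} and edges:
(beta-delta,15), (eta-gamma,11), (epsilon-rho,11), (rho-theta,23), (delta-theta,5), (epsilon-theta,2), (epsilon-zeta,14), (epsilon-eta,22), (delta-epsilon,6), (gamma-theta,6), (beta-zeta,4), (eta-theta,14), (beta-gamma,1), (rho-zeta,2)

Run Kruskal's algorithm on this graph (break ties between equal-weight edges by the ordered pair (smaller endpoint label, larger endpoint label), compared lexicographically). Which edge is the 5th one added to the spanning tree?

Sort edges by weight, then run Kruskal:
beta-gamma (1): add — endpoints in different components.
epsilon-theta (2): add — endpoints in different components.
rho-zeta (2): add — endpoints in different components.
beta-zeta (4): add — endpoints in different components.
delta-theta (5): add — endpoints in different components.
delta-epsilon (6): skip — epsilon and delta already connected.
gamma-theta (6): add — endpoints in different components.
epsilon-rho (11): skip — rho and epsilon already connected.
eta-gamma (11): add — endpoints in different components.
The 5th edge added is delta-theta.

delta-theta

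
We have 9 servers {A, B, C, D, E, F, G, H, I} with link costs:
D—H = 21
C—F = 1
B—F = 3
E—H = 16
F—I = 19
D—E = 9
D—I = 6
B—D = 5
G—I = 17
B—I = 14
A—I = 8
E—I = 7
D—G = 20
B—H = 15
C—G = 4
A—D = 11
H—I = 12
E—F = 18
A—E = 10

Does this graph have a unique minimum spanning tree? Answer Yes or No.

Yes

Kruskal: consider edges lightest-first.
C—F (1): add — endpoints in different components.
B—F (3): add — endpoints in different components.
C—G (4): add — endpoints in different components.
B—D (5): add — endpoints in different components.
D—I (6): add — endpoints in different components.
E—I (7): add — endpoints in different components.
A—I (8): add — endpoints in different components.
D—E (9): skip — D and E already connected.
A—E (10): skip — A and E already connected.
A—D (11): skip — A and D already connected.
H—I (12): add — endpoints in different components.
Every non-tree edge has weight strictly greater than the heaviest edge on the tree path between its endpoints, so the MST is unique.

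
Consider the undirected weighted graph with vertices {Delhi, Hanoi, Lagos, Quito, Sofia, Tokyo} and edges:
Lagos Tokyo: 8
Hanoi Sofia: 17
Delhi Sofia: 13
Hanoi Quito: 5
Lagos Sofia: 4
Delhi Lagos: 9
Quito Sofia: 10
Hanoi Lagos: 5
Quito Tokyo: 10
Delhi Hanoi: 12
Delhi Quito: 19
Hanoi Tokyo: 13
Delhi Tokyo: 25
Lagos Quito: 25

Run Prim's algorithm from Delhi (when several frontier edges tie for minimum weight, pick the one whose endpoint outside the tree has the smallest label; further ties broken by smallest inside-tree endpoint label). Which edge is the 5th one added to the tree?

Lagos-Tokyo

Prim, starting at Delhi.
Step 1: frontier [Delhi Lagos 9, Delhi Hanoi 12, Delhi Sofia 13, Delhi Quito 19, Delhi Tokyo 25] → take Delhi Lagos (9); add Lagos.
Step 2: frontier [Delhi Hanoi 12, Delhi Sofia 13, Delhi Quito 19, Delhi Tokyo 25, Lagos Sofia 4, Hanoi Lagos 5, Lagos Tokyo 8, Lagos Quito 25] → take Lagos Sofia (4); add Sofia.
Step 3: frontier [Delhi Hanoi 12, Delhi Quito 19, Delhi Tokyo 25, Hanoi Lagos 5, Lagos Tokyo 8, Lagos Quito 25, Quito Sofia 10, Hanoi Sofia 17] → take Hanoi Lagos (5); add Hanoi.
Step 4: frontier [Delhi Quito 19, Delhi Tokyo 25, Hanoi Quito 5, Hanoi Tokyo 13, Lagos Tokyo 8, Lagos Quito 25, Quito Sofia 10] → take Hanoi Quito (5); add Quito.
Step 5: frontier [Delhi Tokyo 25, Hanoi Tokyo 13, Lagos Tokyo 8, Quito Tokyo 10] → take Lagos Tokyo (8); add Tokyo.
The 5th edge added is Lagos Tokyo.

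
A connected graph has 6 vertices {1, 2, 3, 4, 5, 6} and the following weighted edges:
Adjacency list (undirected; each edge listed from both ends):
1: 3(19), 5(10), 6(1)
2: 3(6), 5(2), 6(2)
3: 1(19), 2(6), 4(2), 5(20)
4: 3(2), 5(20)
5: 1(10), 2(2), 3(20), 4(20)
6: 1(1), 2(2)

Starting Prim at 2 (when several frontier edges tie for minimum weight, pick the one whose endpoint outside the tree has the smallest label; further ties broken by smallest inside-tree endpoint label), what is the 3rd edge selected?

Prim, starting at 2.
Step 1: cheapest edge leaving the tree is 2 5 (2); add 5.
Step 2: cheapest edge leaving the tree is 2 6 (2); add 6.
Step 3: cheapest edge leaving the tree is 1 6 (1); add 1.
Step 4: cheapest edge leaving the tree is 2 3 (6); add 3.
Step 5: cheapest edge leaving the tree is 3 4 (2); add 4.
The 3rd edge added is 1 6.

1-6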